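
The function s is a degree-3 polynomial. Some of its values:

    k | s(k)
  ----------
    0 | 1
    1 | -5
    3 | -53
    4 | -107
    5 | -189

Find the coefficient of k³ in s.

Write s(k) = ak³ + bk² + ck + d; the 5 given values yield a linear system in the 4 coefficients.
Solving, s(k) = -k³ - 2k² - 3k + 1.
The coefficient of k³ is -1.

-1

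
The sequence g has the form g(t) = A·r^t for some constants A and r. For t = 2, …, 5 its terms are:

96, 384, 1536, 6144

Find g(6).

Consecutive ratio: 384/96 = 4, and 1536/384 = 4, so r = 4.
Then A·4^2 = 96 gives A = 6, and g(t) = 6·4^t.
g(6) = 6·4^6 = 24576.

24576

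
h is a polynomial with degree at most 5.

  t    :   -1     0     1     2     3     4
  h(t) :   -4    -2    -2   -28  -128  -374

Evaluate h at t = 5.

Write h(t) = at^5 + bt^4 + ct³ + dt² + et + p; the 6 given values yield a linear system in the 6 coefficients.
Solving, the leading coefficient vanishes, and h(t) = -t^4 - 2t³ + 3t - 2.
Then h(5) = -862.

-862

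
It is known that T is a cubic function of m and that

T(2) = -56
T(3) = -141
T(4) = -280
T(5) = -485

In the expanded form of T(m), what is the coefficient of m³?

-2

Write T(m) = am³ + bm² + cm + d; the 4 given values yield a linear system in the 4 coefficients.
Solving, T(m) = -2m³ - 9m² - 2m.
The coefficient of m³ is -2.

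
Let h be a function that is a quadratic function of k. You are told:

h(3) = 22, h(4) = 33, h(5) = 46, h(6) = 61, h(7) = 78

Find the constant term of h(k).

1

First differences: 11, 13, 15, 17. Second differences: 2, 2, 2.
Level-2 differences are constant, so h has degree 2.
Fitting a degree-2 polynomial gives h(k) = k² + 4k + 1.
The constant term is h(0) = 1.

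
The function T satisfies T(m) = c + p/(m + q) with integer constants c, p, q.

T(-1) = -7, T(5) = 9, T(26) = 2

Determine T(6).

(T(m) − c)(m + q) = p for each data point; the three points give a linear system in c and q, then p follows.
Solving: c = 1, q = -2, p = 24, so T(m) = 1 + 24/(m − 2).
Then T(6) = 1 + 24/4 = 7.

7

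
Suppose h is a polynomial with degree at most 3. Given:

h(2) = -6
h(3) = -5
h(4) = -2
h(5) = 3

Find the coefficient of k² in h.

First differences: 1, 3, 5. Second differences: 2, 2.
Level-2 differences are constant, so h has degree 2.
Fitting a degree-2 polynomial gives h(k) = k² - 4k - 2.
The coefficient of k² is 1.

1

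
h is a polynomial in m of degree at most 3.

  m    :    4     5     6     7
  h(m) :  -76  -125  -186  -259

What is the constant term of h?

0

Write h(m) = am³ + bm² + cm + d; the 4 given values yield a linear system in the 4 coefficients.
Solving, the leading coefficient vanishes, and h(m) = -6m² + 5m.
The constant term is h(0) = 0.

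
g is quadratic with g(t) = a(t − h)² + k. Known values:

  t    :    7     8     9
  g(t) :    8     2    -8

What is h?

6

First differences -6, -10; second difference -4 = 2a, so a = -2.
Expanding, the t-coefficient is −2ah = 4h; matching it to the data gives h = 6, and then k = 10.
So g(t) = -2(t − 6)² + 10.
Hence h = 6.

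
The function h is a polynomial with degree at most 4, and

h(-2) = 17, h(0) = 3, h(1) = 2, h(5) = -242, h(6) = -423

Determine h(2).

Write h(m) = am^4 + bm³ + cm² + dm + e; the 5 given values yield a linear system in the 5 coefficients.
Solving, the leading coefficient vanishes, and h(m) = -2m³ + m + 3.
Then h(2) = -11.

-11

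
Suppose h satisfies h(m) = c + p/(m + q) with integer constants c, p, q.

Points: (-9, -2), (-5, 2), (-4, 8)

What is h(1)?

-7

(h(m) − c)(m + q) = p for each data point; the three points give a linear system in c and q, then p follows.
Solving: c = -4, q = 3, p = -12, so h(m) = -4 − 12/(m + 3).
Then h(1) = -4 − 12/4 = -7.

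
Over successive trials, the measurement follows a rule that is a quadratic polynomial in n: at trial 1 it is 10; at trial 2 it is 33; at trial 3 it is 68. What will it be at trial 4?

115

Write the value at n as f(n).
Write f(n) = an² + bn + c; the 3 given values yield a linear system in the 3 coefficients.
Solving, f(n) = 6n² + 5n - 1.
Then f(4) = 115.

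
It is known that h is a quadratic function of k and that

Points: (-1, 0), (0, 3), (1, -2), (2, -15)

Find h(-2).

-11

Write h(k) = ak² + bk + c; the 4 given values yield a linear system in the 3 coefficients.
Solving, h(k) = -4k² - k + 3.
Then h(-2) = -11.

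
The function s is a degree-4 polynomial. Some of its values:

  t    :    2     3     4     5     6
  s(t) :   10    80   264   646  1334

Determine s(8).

4180

Write s(t) = at^4 + bt³ + ct² + dt + e; the 5 given values yield a linear system in the 5 coefficients.
Solving, s(t) = t^4 + 2t² - 5t - 4.
Then s(8) = 4180.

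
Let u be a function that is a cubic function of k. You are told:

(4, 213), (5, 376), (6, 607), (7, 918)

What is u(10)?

2451

Write u(k) = ak³ + bk² + ck + d; the 4 given values yield a linear system in the 4 coefficients.
Solving, u(k) = 2k³ + 4k² + 5k + 1.
Then u(10) = 2451.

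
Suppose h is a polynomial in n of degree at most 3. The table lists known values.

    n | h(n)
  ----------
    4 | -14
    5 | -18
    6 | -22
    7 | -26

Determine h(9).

First differences: -4, -4, -4.
Level-1 differences are constant, so h has degree 1.
Fitting a degree-1 polynomial gives h(n) = -4n + 2.
Then h(9) = -34.

-34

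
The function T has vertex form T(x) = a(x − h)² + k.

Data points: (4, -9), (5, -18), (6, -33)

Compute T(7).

First differences -9, -15; second difference -6 = 2a, so a = -3.
Expanding, the x-coefficient is −2ah = 6h; matching it to the data gives h = 3, and then k = -6.
So T(x) = -3(x − 3)² − 6.
T(7) = -3·4² − 6 = -54.

-54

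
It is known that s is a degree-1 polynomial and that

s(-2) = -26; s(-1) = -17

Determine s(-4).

-44

Write s(n) = an + b; the 2 given values yield a linear system in the 2 coefficients.
Solving, s(n) = 9n - 8.
Then s(-4) = -44.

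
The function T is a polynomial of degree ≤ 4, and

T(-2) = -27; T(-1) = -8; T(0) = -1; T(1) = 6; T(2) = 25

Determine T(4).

Write T(n) = an^4 + bn³ + cn² + dn + e; the 5 given values yield a linear system in the 5 coefficients.
Solving, the leading coefficient vanishes, and T(n) = 2n³ + 5n - 1.
Then T(4) = 147.

147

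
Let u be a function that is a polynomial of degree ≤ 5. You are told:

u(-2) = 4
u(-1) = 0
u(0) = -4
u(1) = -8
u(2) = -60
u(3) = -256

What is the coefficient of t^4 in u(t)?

First differences: -4, -4, -4, -52, -196. Second differences: 0, 0, -48, -144. Third differences: 0, -48, -96. Fourth differences: -48, -48.
Level-4 differences are constant, so u has degree 4.
Fitting a degree-4 polynomial gives u(t) = -2t^4 - 4t³ + 2t² - 4.
The coefficient of t^4 is -2.

-2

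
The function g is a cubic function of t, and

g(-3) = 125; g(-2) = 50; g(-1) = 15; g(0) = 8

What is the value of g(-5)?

Write g(t) = at³ + bt² + ct + d; the 4 given values yield a linear system in the 4 coefficients.
Solving, g(t) = -2t³ + 8t² + 3t + 8.
Then g(-5) = 443.

443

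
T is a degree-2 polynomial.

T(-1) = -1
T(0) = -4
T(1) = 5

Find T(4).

Write T(k) = ak² + bk + c; the 3 given values yield a linear system in the 3 coefficients.
Solving, T(k) = 6k² + 3k - 4.
Then T(4) = 104.

104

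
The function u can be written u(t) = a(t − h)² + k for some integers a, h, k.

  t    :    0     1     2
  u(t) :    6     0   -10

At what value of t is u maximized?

First differences -6, -10; second difference -4 = 2a, so a = -2.
Expanding, the t-coefficient is −2ah = 4h; matching it to the data gives h = -1, and then k = 8.
So u(t) = -2(t + 1)² + 8.
Hence h = -1.

-1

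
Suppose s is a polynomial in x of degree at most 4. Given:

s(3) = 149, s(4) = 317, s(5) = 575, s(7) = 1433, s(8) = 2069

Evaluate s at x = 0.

5

Write s(x) = ax^4 + bx³ + cx² + dx + e; the 5 given values yield a linear system in the 5 coefficients.
Solving, the leading coefficient vanishes, and s(x) = 3x³ + 9x² - 6x + 5.
Then s(0) = 5.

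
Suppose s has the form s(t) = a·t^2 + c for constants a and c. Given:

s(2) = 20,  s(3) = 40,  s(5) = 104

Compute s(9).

From s(2) = 20 and s(3) = 40: 4a + c = 20 and 9a + c = 40.
Subtracting: 5a = 20, so a = 4; then c = 20 − 4·4 = 4.
So s(t) = 4t² + 4, and s(9) = 328.

328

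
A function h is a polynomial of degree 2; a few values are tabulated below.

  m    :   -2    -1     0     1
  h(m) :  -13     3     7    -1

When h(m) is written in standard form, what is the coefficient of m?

-2

First differences: 16, 4, -8. Second differences: -12, -12.
Level-2 differences are constant, so h has degree 2.
Fitting a degree-2 polynomial gives h(m) = -6m² - 2m + 7.
The coefficient of m is -2.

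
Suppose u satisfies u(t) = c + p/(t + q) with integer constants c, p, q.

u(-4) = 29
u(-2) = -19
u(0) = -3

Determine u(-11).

8

(u(t) − c)(t + q) = p for each data point; the three points give a linear system in c and q, then p follows.
Solving: c = 5, q = 3, p = -24, so u(t) = 5 − 24/(t + 3).
Then u(-11) = 5 − 24/(-8) = 8.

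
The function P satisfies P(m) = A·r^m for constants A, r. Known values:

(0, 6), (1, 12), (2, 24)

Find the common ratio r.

2

Consecutive ratio: 12/6 = 2, and 24/12 = 2, so r = 2.
Then A·2^0 = 6 gives A = 6, and P(m) = 6·2^m.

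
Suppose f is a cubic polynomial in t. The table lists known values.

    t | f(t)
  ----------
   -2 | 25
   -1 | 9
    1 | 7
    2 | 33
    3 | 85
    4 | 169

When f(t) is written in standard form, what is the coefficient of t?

-2

Write f(t) = at³ + bt² + ct + d; the 6 given values yield a linear system in the 4 coefficients.
Solving, f(t) = t³ + 7t² - 2t + 1.
The coefficient of t is -2.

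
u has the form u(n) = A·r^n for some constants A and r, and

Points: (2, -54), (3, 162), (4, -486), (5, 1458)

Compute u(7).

Consecutive ratio: 162/(-54) = -3, and -486/162 = -3, so r = -3.
Then A·(-3)^2 = -54 gives A = -6, and u(n) = -6·(-3)^n.
u(7) = -6·(-3)^7 = 13122.

13122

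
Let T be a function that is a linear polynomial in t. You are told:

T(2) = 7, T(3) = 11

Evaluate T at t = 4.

Write T(t) = at + b; the 2 given values yield a linear system in the 2 coefficients.
Solving, T(t) = 4t - 1.
Then T(4) = 15.

15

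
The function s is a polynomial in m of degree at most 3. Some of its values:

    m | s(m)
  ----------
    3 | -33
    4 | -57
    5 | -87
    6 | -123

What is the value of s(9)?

First differences: -24, -30, -36. Second differences: -6, -6.
Level-2 differences are constant, so s has degree 2.
Fitting a degree-2 polynomial gives s(m) = -3m² - 3m + 3.
Then s(9) = -267.

-267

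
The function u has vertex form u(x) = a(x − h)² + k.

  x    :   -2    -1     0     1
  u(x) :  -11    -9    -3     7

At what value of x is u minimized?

-2

First differences 2, 6, 10; second difference 4 = 2a, so a = 2.
Expanding, the x-coefficient is −2ah = -4h; matching it to the data gives h = -2, and then k = -11.
So u(x) = 2(x + 2)² − 11.
Hence h = -2.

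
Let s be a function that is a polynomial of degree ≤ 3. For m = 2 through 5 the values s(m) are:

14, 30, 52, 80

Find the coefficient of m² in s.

3

Write s(m) = am³ + bm² + cm + d; the 4 given values yield a linear system in the 4 coefficients.
Solving, the leading coefficient vanishes, and s(m) = 3m² + m.
The coefficient of m² is 3.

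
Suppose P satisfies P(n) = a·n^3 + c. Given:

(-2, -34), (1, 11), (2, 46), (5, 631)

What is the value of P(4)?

From P(-2) = -34 and P(1) = 11: -8a + c = -34 and 1a + c = 11.
Subtracting: 9a = 45, so a = 5; then c = -34 − 5·(-8) = 6.
So P(n) = 5n³ + 6, and P(4) = 326.

326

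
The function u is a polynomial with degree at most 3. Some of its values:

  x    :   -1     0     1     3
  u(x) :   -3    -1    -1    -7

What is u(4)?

-13

Write u(x) = ax³ + bx² + cx + d; the 4 given values yield a linear system in the 4 coefficients.
Solving, the leading coefficient vanishes, and u(x) = -x² + x - 1.
Then u(4) = -13.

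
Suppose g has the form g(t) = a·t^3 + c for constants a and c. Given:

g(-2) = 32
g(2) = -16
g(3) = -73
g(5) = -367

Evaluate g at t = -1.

From g(-2) = 32 and g(2) = -16: -8a + c = 32 and 8a + c = -16.
Subtracting: 16a = -48, so a = -3; then c = 32 − (-3)·(-8) = 8.
So g(t) = -3t³ + 8, and g(-1) = 11.

11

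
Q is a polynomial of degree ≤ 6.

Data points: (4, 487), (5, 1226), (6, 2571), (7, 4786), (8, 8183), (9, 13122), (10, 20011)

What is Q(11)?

29306

Write Q(t) = at^6 + bt^5 + ct^4 + dt³ + et² + pt + q; the 7 given values yield a linear system in the 7 coefficients.
Solving, the top 2 coefficients vanish, and Q(t) = 2t^4 + t² - 8t - 9.
Then Q(11) = 29306.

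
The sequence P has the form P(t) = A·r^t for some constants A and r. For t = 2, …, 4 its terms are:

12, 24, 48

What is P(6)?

192

Consecutive ratio: 24/12 = 2, and 48/24 = 2, so r = 2.
Then A·2^2 = 12 gives A = 3, and P(t) = 3·2^t.
P(6) = 3·2^6 = 192.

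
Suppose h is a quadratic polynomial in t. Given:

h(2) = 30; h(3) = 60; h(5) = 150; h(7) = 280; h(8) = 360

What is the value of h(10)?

Write h(t) = at² + bt + c; the 5 given values yield a linear system in the 3 coefficients.
Solving, h(t) = 5t² + 5t.
Then h(10) = 550.

550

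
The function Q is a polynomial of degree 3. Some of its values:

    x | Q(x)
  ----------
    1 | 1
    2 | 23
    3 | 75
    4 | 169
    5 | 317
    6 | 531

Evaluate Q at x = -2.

-5

First differences: 22, 52, 94, 148, 214. Second differences: 30, 42, 54, 66. Third differences: 12, 12, 12.
Level-3 differences are constant, so Q has degree 3.
Fitting a degree-3 polynomial gives Q(x) = 2x³ + 3x² - x - 3.
Then Q(-2) = -5.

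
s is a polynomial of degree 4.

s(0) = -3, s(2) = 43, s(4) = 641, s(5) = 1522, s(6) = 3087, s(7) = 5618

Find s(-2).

Write s(n) = an^4 + bn³ + cn² + dn + e; the 6 given values yield a linear system in the 5 coefficients.
Solving, s(n) = 2n^4 + 3n³ - 5n² + 5n - 3.
Then s(-2) = -25.

-25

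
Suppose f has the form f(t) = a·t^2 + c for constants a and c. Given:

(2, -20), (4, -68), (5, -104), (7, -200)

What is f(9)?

-328

From f(2) = -20 and f(4) = -68: 4a + c = -20 and 16a + c = -68.
Subtracting: 12a = -48, so a = -4; then c = -20 − (-4)·4 = -4.
So f(t) = -4t² − 4, and f(9) = -328.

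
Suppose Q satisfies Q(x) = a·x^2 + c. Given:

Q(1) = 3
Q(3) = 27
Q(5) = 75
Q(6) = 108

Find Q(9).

From Q(1) = 3 and Q(3) = 27: 1a + c = 3 and 9a + c = 27.
Subtracting: 8a = 24, so a = 3; then c = 3 − 3·1 = 0.
So Q(x) = 3x² + 0, and Q(9) = 243.

243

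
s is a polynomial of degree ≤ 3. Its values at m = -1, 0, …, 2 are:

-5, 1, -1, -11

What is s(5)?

Write s(m) = am³ + bm² + cm + d; the 4 given values yield a linear system in the 4 coefficients.
Solving, the leading coefficient vanishes, and s(m) = -4m² + 2m + 1.
Then s(5) = -89.

-89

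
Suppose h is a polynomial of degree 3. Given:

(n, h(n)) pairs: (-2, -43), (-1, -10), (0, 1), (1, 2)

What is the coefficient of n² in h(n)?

Write h(n) = an³ + bn² + cn + d; the 4 given values yield a linear system in the 4 coefficients.
Solving, h(n) = 2n³ - 5n² + 4n + 1.
The coefficient of n² is -5.

-5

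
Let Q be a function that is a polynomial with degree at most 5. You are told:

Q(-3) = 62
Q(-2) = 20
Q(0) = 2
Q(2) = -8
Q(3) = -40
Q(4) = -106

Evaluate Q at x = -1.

Write Q(x) = ax^5 + bx^4 + cx³ + dx² + ex + p; the 6 given values yield a linear system in the 6 coefficients.
Solving, the top 2 coefficients vanish, and Q(x) = -2x³ + x² + x + 2.
Then Q(-1) = 4.

4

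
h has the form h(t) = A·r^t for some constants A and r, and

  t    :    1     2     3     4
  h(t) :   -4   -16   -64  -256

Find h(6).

-4096

Consecutive ratio: -16/(-4) = 4, and -64/(-16) = 4, so r = 4.
Then A·4^1 = -4 gives A = -1, and h(t) = -1·4^t.
h(6) = -1·4^6 = -4096.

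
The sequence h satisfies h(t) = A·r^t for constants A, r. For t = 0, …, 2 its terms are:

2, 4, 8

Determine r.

Consecutive ratio: 4/2 = 2, and 8/4 = 2, so r = 2.
Then A·2^0 = 2 gives A = 2, and h(t) = 2·2^t.

2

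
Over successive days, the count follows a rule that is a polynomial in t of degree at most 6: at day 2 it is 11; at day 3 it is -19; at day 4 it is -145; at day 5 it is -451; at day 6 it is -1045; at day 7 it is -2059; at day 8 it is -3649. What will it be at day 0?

Write the value at t as P(t).
First differences: -30, -126, -306, -594, -1014, -1590. Second differences: -96, -180, -288, -420, -576. Third differences: -84, -108, -132, -156. Fourth differences: -24, -24, -24.
Level-4 differences are constant, so P has degree 4.
Fitting a degree-4 polynomial gives P(t) = -t^4 + 7t² - 1.
Then P(0) = -1.

-1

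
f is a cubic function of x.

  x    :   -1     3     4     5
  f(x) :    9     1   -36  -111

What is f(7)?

Write f(x) = ax³ + bx² + cx + d; the 4 given values yield a linear system in the 4 coefficients.
Solving, f(x) = -2x³ + 5x² + 2x + 4.
Then f(7) = -423.

-423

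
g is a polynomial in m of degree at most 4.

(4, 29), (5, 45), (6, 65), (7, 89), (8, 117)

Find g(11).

225

Write g(m) = am^4 + bm³ + cm² + dm + e; the 5 given values yield a linear system in the 5 coefficients.
Solving, the top 2 coefficients vanish, and g(m) = 2m² - 2m + 5.
Then g(11) = 225.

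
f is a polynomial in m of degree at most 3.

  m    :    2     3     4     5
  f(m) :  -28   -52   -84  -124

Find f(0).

-4

First differences: -24, -32, -40. Second differences: -8, -8.
Level-2 differences are constant, so f has degree 2.
Fitting a degree-2 polynomial gives f(m) = -4m² - 4m - 4.
Then f(0) = -4.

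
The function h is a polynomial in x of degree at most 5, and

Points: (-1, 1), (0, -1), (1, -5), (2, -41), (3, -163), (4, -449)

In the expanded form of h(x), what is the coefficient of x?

Write h(x) = ax^5 + bx^4 + cx³ + dx² + ex + p; the 6 given values yield a linear system in the 6 coefficients.
Solving, the leading coefficient vanishes, and h(x) = -x^4 - 3x³ - 1.
The coefficient of x is 0.

0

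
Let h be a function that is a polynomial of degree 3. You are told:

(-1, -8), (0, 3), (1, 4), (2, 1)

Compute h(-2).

-35

Write h(n) = an³ + bn² + cn + d; the 4 given values yield a linear system in the 4 coefficients.
Solving, h(n) = n³ - 5n² + 5n + 3.
Then h(-2) = -35.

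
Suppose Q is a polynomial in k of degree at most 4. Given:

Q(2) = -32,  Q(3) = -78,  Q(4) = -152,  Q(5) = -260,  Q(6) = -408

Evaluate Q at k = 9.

First differences: -46, -74, -108, -148. Second differences: -28, -34, -40. Third differences: -6, -6.
Level-3 differences are constant, so Q has degree 3.
Fitting a degree-3 polynomial gives Q(k) = -k³ - 5k² - 2k.
Then Q(9) = -1152.

-1152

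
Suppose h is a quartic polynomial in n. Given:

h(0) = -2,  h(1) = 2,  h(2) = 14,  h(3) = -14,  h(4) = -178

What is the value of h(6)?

-1538

Write h(n) = an^4 + bn³ + cn² + dn + e; the 5 given values yield a linear system in the 5 coefficients.
Solving, h(n) = -2n^4 + 4n³ + 6n² - 4n - 2.
Then h(6) = -1538.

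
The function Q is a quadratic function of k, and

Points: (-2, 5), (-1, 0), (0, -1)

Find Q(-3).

Write Q(k) = ak² + bk + c; the 3 given values yield a linear system in the 3 coefficients.
Solving, Q(k) = 2k² + k - 1.
Then Q(-3) = 14.

14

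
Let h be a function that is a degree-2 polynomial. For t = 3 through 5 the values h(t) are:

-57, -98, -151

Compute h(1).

Write h(t) = at² + bt + c; the 3 given values yield a linear system in the 3 coefficients.
Solving, h(t) = -6t² + t - 6.
Then h(1) = -11.

-11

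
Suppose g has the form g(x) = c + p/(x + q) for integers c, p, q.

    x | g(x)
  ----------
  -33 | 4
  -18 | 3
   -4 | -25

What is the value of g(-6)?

-5

(g(x) − c)(x + q) = p for each data point; the three points give a linear system in c and q, then p follows.
Solving: c = 5, q = 3, p = 30, so g(x) = 5 + 30/(x + 3).
Then g(-6) = 5 + 30/(-3) = -5.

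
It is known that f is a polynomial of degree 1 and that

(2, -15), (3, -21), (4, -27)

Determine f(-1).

First differences: -6, -6.
Level-1 differences are constant, so f has degree 1.
Fitting a degree-1 polynomial gives f(x) = -6x - 3.
Then f(-1) = 3.

3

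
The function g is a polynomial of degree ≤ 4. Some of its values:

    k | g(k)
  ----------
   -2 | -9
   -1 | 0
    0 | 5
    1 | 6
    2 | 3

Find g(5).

-30

First differences: 9, 5, 1, -3. Second differences: -4, -4, -4.
Level-2 differences are constant, so g has degree 2.
Fitting a degree-2 polynomial gives g(k) = -2k² + 3k + 5.
Then g(5) = -30.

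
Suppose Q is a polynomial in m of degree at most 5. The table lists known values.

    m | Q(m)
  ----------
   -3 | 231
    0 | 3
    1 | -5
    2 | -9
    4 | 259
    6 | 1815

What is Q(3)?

45

Write Q(m) = am^5 + bm^4 + cm³ + dm² + em + p; the 6 given values yield a linear system in the 6 coefficients.
Solving, the leading coefficient vanishes, and Q(m) = 2m^4 - 3m³ - 3m² - 4m + 3.
Then Q(3) = 45.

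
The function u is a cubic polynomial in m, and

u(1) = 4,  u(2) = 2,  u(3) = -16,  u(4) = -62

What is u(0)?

Write u(m) = am³ + bm² + cm + d; the 4 given values yield a linear system in the 4 coefficients.
Solving, u(m) = -2m³ + 4m² + 2.
The constant term is u(0) = 2.

2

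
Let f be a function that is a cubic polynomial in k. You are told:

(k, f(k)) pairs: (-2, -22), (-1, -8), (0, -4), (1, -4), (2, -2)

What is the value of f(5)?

76

First differences: 14, 4, 0, 2. Second differences: -10, -4, 2. Third differences: 6, 6.
Level-3 differences are constant, so f has degree 3.
Fitting a degree-3 polynomial gives f(k) = k³ - 2k² + k - 4.
Then f(5) = 76.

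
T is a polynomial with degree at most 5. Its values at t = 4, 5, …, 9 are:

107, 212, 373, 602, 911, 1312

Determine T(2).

Write T(t) = at^5 + bt^4 + ct³ + dt² + et + p; the 6 given values yield a linear system in the 6 coefficients.
Solving, the top 2 coefficients vanish, and T(t) = 2t³ - 2t² + t + 7.
Then T(2) = 17.

17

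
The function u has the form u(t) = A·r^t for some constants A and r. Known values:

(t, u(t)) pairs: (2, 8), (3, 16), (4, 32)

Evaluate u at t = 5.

Consecutive ratio: 16/8 = 2, and 32/16 = 2, so r = 2.
Then A·2^2 = 8 gives A = 2, and u(t) = 2·2^t.
u(5) = 2·2^5 = 64.

64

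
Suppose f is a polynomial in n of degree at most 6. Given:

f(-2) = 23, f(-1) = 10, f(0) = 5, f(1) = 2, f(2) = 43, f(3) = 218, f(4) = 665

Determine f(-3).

First differences: -13, -5, -3, 41, 175, 447. Second differences: 8, 2, 44, 134, 272. Third differences: -6, 42, 90, 138. Fourth differences: 48, 48, 48.
Level-4 differences are constant, so f has degree 4.
Fitting a degree-4 polynomial gives f(n) = 2n^4 + 3n³ - n² - 7n + 5.
Then f(-3) = 98.

98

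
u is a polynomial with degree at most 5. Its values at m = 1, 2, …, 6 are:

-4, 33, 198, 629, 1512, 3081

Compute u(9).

First differences: 37, 165, 431, 883, 1569. Second differences: 128, 266, 452, 686. Third differences: 138, 186, 234. Fourth differences: 48, 48.
Level-4 differences are constant, so u has degree 4.
Fitting a degree-4 polynomial gives u(m) = 2m^4 + 3m³ - 4m² - 2m - 3.
Then u(9) = 14964.

14964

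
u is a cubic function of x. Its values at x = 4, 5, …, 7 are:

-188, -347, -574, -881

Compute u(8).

Write u(x) = ax³ + bx² + cx + d; the 4 given values yield a linear system in the 4 coefficients.
Solving, u(x) = -2x³ - 4x² - x + 8.
Then u(8) = -1280.

-1280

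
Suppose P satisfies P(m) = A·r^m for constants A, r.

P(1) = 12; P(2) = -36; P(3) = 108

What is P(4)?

-324

Consecutive ratio: -36/12 = -3, and 108/(-36) = -3, so r = -3.
Then A·(-3)^1 = 12 gives A = -4, and P(m) = -4·(-3)^m.
P(4) = -4·(-3)^4 = -324.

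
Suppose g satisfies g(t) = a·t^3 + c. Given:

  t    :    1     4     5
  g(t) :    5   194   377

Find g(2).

From g(1) = 5 and g(4) = 194: 1a + c = 5 and 64a + c = 194.
Subtracting: 63a = 189, so a = 3; then c = 5 − 3·1 = 2.
So g(t) = 3t³ + 2, and g(2) = 26.

26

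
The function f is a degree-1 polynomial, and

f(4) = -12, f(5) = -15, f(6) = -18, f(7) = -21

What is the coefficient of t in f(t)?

Write f(t) = at + b; the 4 given values yield a linear system in the 2 coefficients.
Solving, f(t) = -3t.
The coefficient of t is -3.

-3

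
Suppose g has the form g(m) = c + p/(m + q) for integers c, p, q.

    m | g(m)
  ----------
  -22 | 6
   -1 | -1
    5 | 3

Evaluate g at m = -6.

14

(g(m) − c)(m + q) = p for each data point; the three points give a linear system in c and q, then p follows.
Solving: c = 5, q = 4, p = -18, so g(m) = 5 − 18/(m + 4).
Then g(-6) = 5 − 18/(-2) = 14.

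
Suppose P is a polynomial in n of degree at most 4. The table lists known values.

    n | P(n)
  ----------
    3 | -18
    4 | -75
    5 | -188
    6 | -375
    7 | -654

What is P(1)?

First differences: -57, -113, -187, -279. Second differences: -56, -74, -92. Third differences: -18, -18.
Level-3 differences are constant, so P has degree 3.
Fitting a degree-3 polynomial gives P(n) = -3n³ + 8n² - 2n - 3.
Then P(1) = 0.

0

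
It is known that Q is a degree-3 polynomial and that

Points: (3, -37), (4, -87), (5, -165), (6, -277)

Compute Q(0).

5

Write Q(x) = ax³ + bx² + cx + d; the 4 given values yield a linear system in the 4 coefficients.
Solving, Q(x) = -x³ - 2x² + x + 5.
Then Q(0) = 5.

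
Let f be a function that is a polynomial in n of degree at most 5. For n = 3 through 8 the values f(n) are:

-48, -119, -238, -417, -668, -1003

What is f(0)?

Write f(n) = an^5 + bn^4 + cn³ + dn² + en + p; the 6 given values yield a linear system in the 6 coefficients.
Solving, the top 2 coefficients vanish, and f(n) = -2n³ + 3n - 3.
Then f(0) = -3.

-3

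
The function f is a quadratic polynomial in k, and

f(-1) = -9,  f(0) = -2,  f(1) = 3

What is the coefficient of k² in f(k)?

Write f(k) = ak² + bk + c; the 3 given values yield a linear system in the 3 coefficients.
Solving, f(k) = -k² + 6k - 2.
The coefficient of k² is -1.

-1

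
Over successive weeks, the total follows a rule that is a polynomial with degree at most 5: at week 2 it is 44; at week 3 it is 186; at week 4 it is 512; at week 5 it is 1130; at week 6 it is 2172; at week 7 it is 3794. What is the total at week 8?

Write the value at t as P(t).
First differences: 142, 326, 618, 1042, 1622. Second differences: 184, 292, 424, 580. Third differences: 108, 132, 156. Fourth differences: 24, 24.
Level-4 differences are constant, so P has degree 4.
Fitting a degree-4 polynomial gives P(t) = t^4 + 4t³ + t² - 4t.
Then P(8) = 6176.

6176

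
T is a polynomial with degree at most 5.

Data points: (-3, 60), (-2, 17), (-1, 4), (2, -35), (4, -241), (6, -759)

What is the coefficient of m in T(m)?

Write T(m) = am^5 + bm^4 + cm³ + dm² + em + p; the 6 given values yield a linear system in the 6 coefficients.
Solving, the top 2 coefficients vanish, and T(m) = -3m³ - 3m² - m + 3.
The coefficient of m is -1.

-1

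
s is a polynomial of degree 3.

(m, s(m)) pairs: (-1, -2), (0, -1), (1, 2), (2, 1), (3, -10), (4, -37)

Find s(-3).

26

First differences: 1, 3, -1, -11, -27. Second differences: 2, -4, -10, -16. Third differences: -6, -6, -6.
Level-3 differences are constant, so s has degree 3.
Fitting a degree-3 polynomial gives s(m) = -m³ + m² + 3m - 1.
Then s(-3) = 26.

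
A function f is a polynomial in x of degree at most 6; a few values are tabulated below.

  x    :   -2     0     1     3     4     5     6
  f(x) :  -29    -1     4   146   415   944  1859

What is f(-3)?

-40

Write f(x) = ax^6 + bx^5 + cx^4 + dx³ + ex² + px + q; the 7 given values yield a linear system in the 7 coefficients.
Solving, the top 2 coefficients vanish, and f(x) = x^4 + 3x³ - 3x² + 4x - 1.
Then f(-3) = -40.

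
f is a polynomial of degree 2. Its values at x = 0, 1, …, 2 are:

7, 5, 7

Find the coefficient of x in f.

Write f(x) = ax² + bx + c; the 3 given values yield a linear system in the 3 coefficients.
Solving, f(x) = 2x² - 4x + 7.
The coefficient of x is -4.

-4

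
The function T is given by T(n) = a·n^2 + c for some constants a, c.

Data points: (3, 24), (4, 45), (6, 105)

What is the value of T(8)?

From T(3) = 24 and T(4) = 45: 9a + c = 24 and 16a + c = 45.
Subtracting: 7a = 21, so a = 3; then c = 24 − 3·9 = -3.
So T(n) = 3n² − 3, and T(8) = 189.

189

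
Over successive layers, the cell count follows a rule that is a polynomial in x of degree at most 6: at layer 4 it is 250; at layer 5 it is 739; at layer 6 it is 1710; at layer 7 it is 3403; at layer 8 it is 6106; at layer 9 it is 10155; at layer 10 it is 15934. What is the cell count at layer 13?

48211

Write the value at x as Q(x).
First differences: 489, 971, 1693, 2703, 4049, 5779. Second differences: 482, 722, 1010, 1346, 1730. Third differences: 240, 288, 336, 384. Fourth differences: 48, 48, 48.
Level-4 differences are constant, so Q has degree 4.
Fitting a degree-4 polynomial gives Q(x) = 2x^4 - 4x³ - x² + 4x - 6.
Then Q(13) = 48211.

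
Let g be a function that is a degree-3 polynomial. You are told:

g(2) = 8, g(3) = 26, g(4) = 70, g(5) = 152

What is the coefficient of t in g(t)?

5

Write g(t) = at³ + bt² + ct + d; the 4 given values yield a linear system in the 4 coefficients.
Solving, g(t) = 2t³ - 5t² + 5t + 2.
The coefficient of t is 5.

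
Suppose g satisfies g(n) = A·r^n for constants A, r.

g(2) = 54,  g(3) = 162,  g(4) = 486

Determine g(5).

1458

Consecutive ratio: 162/54 = 3, and 486/162 = 3, so r = 3.
Then A·3^2 = 54 gives A = 6, and g(n) = 6·3^n.
g(5) = 6·3^5 = 1458.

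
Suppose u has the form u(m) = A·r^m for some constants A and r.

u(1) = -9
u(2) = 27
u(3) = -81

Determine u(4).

243

Consecutive ratio: 27/(-9) = -3, and -81/27 = -3, so r = -3.
Then A·(-3)^1 = -9 gives A = 3, and u(m) = 3·(-3)^m.
u(4) = 3·(-3)^4 = 243.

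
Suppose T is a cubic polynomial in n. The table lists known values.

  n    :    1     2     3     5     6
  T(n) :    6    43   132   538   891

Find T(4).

291

Write T(n) = an³ + bn² + cn + d; the 5 given values yield a linear system in the 4 coefficients.
Solving, T(n) = 3n³ + 8n² - 8n + 3.
Then T(4) = 291.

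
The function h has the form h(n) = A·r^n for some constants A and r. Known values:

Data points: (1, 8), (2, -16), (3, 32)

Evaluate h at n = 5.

Consecutive ratio: -16/8 = -2, and 32/(-16) = -2, so r = -2.
Then A·(-2)^1 = 8 gives A = -4, and h(n) = -4·(-2)^n.
h(5) = -4·(-2)^5 = 128.

128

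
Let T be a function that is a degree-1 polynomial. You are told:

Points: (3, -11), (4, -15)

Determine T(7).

-27

Write T(t) = at + b; the 2 given values yield a linear system in the 2 coefficients.
Solving, T(t) = -4t + 1.
Then T(7) = -27.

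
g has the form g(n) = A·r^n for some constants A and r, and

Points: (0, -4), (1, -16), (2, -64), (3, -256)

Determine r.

4

Consecutive ratio: -16/(-4) = 4, and -64/(-16) = 4, so r = 4.
Then A·4^0 = -4 gives A = -4, and g(n) = -4·4^n.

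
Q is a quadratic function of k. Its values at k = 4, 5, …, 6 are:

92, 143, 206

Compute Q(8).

368

Write Q(k) = ak² + bk + c; the 3 given values yield a linear system in the 3 coefficients.
Solving, Q(k) = 6k² - 3k + 8.
Then Q(8) = 368.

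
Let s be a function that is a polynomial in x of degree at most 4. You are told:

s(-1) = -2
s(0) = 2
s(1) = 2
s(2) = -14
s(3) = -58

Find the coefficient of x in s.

First differences: 4, 0, -16, -44. Second differences: -4, -16, -28. Third differences: -12, -12.
Level-3 differences are constant, so s has degree 3.
Fitting a degree-3 polynomial gives s(x) = -2x³ - 2x² + 4x + 2.
The coefficient of x is 4.

4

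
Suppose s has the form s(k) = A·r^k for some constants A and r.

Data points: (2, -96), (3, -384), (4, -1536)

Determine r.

Consecutive ratio: -384/(-96) = 4, and -1536/(-384) = 4, so r = 4.
Then A·4^2 = -96 gives A = -6, and s(k) = -6·4^k.

4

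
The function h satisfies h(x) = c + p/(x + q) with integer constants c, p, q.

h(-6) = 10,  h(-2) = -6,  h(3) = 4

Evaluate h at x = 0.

(h(x) − c)(x + q) = p for each data point; the three points give a linear system in c and q, then p follows.
Solving: c = 6, q = 3, p = -12, so h(x) = 6 − 12/(x + 3).
Then h(0) = 6 − 12/3 = 2.

2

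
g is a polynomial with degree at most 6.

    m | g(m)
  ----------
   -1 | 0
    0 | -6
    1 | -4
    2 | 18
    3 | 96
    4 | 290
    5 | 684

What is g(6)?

First differences: -6, 2, 22, 78, 194, 394. Second differences: 8, 20, 56, 116, 200. Third differences: 12, 36, 60, 84. Fourth differences: 24, 24, 24.
Level-4 differences are constant, so g has degree 4.
Extending the table by one column gives the next first difference 702, so g(6) = 684 + 702 = 1386.

1386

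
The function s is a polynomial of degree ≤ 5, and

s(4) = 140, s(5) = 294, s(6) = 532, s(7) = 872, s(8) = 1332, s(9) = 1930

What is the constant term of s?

4

Write s(k) = ak^5 + bk^4 + ck³ + dk² + ek + p; the 6 given values yield a linear system in the 6 coefficients.
Solving, the top 2 coefficients vanish, and s(k) = 3k³ - 3k² - 2k + 4.
The constant term is s(0) = 4.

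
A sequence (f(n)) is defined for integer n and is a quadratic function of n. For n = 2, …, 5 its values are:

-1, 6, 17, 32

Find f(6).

First differences: 7, 11, 15. Second differences: 4, 4.
Level-2 differences are constant, so f has degree 2.
Fitting a degree-2 polynomial gives f(n) = 2n² - 3n - 3.
Then f(6) = 51.

51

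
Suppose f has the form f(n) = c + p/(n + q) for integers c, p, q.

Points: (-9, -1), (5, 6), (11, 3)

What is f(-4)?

-3

(f(n) − c)(n + q) = p for each data point; the three points give a linear system in c and q, then p follows.
Solving: c = 1, q = -1, p = 20, so f(n) = 1 + 20/(n − 1).
Then f(-4) = 1 + 20/(-5) = -3.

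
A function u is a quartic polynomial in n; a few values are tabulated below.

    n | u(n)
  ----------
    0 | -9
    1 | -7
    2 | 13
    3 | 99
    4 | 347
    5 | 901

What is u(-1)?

7

Write u(n) = an^4 + bn³ + cn² + dn + e; the 6 given values yield a linear system in the 5 coefficients.
Solving, u(n) = 2n^4 - 4n³ + 7n² - 3n - 9.
Then u(-1) = 7.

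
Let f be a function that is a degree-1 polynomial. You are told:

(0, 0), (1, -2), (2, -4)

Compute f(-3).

6

First differences: -2, -2.
Level-1 differences are constant, so f has degree 1.
Fitting a degree-1 polynomial gives f(k) = -2k.
Then f(-3) = 6.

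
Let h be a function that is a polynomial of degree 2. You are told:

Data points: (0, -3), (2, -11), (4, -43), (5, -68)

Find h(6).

Write h(m) = am² + bm + c; the 4 given values yield a linear system in the 3 coefficients.
Solving, h(m) = -3m² + 2m - 3.
Then h(6) = -99.

-99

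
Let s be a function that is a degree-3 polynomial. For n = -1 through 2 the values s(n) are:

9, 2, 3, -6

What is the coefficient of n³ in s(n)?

-3

Write s(n) = an³ + bn² + cn + d; the 4 given values yield a linear system in the 4 coefficients.
Solving, s(n) = -3n³ + 4n² + 2.
The coefficient of n³ is -3.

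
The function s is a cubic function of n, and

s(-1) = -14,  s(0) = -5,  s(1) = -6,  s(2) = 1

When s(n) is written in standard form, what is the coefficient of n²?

Write s(n) = an³ + bn² + cn + d; the 4 given values yield a linear system in the 4 coefficients.
Solving, s(n) = 3n³ - 5n² + n - 5.
The coefficient of n² is -5.

-5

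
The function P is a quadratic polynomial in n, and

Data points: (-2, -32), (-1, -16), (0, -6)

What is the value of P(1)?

-2

Write P(n) = an² + bn + c; the 3 given values yield a linear system in the 3 coefficients.
Solving, P(n) = -3n² + 7n - 6.
Then P(1) = -2.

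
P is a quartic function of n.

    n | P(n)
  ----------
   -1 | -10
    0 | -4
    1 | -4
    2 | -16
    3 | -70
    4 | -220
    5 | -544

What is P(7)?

-2146

First differences: 6, 0, -12, -54, -150, -324. Second differences: -6, -12, -42, -96, -174. Third differences: -6, -30, -54, -78. Fourth differences: -24, -24, -24.
Level-4 differences are constant, so P has degree 4.
Fitting a degree-4 polynomial gives P(n) = -n^4 + n³ - 2n² + 2n - 4.
Then P(7) = -2146.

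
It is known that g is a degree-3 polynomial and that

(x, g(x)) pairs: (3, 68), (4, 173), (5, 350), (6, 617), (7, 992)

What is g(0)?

5

First differences: 105, 177, 267, 375. Second differences: 72, 90, 108. Third differences: 18, 18.
Level-3 differences are constant, so g has degree 3.
Fitting a degree-3 polynomial gives g(x) = 3x³ - 6x + 5.
Then g(0) = 5.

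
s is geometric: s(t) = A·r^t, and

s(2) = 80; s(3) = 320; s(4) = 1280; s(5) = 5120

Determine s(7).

81920

Consecutive ratio: 320/80 = 4, and 1280/320 = 4, so r = 4.
Then A·4^2 = 80 gives A = 5, and s(t) = 5·4^t.
s(7) = 5·4^7 = 81920.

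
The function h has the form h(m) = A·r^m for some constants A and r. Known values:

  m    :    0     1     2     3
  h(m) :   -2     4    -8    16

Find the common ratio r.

Consecutive ratio: 4/(-2) = -2, and -8/4 = -2, so r = -2.
Then A·(-2)^0 = -2 gives A = -2, and h(m) = -2·(-2)^m.

-2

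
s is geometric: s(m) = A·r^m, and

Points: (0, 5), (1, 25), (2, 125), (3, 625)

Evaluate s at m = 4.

Consecutive ratio: 25/5 = 5, and 125/25 = 5, so r = 5.
Then A·5^0 = 5 gives A = 5, and s(m) = 5·5^m.
s(4) = 5·5^4 = 3125.

3125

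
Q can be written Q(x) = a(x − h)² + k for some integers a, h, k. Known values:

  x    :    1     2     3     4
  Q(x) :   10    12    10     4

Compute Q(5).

First differences 2, -2, -6; second difference -4 = 2a, so a = -2.
Expanding, the x-coefficient is −2ah = 4h; matching it to the data gives h = 2, and then k = 12.
So Q(x) = -2(x − 2)² + 12.
Q(5) = -2·3² + 12 = -6.

-6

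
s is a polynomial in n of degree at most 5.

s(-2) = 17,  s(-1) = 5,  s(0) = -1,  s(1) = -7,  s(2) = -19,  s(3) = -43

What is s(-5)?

Write s(n) = an^5 + bn^4 + cn³ + dn² + en + p; the 6 given values yield a linear system in the 6 coefficients.
Solving, the top 2 coefficients vanish, and s(n) = -n³ - 5n - 1.
Then s(-5) = 149.

149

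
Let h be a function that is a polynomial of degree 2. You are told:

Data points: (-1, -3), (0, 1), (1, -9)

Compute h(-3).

Write h(k) = ak² + bk + c; the 3 given values yield a linear system in the 3 coefficients.
Solving, h(k) = -7k² - 3k + 1.
Then h(-3) = -53.

-53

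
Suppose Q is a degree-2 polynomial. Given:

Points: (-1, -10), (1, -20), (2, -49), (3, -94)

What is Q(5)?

Write Q(t) = at² + bt + c; the 4 given values yield a linear system in the 3 coefficients.
Solving, Q(t) = -8t² - 5t - 7.
Then Q(5) = -232.

-232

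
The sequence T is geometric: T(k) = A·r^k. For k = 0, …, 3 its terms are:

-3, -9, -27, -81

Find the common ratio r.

3

Consecutive ratio: -9/(-3) = 3, and -27/(-9) = 3, so r = 3.
Then A·3^0 = -3 gives A = -3, and T(k) = -3·3^k.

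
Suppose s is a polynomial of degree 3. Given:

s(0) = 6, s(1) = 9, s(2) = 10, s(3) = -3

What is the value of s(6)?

Write s(n) = an³ + bn² + cn + d; the 4 given values yield a linear system in the 4 coefficients.
Solving, s(n) = -2n³ + 5n² + 6.
Then s(6) = -246.

-246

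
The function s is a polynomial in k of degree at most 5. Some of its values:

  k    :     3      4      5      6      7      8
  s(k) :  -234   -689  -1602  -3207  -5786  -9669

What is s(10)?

-22907

First differences: -455, -913, -1605, -2579, -3883. Second differences: -458, -692, -974, -1304. Third differences: -234, -282, -330. Fourth differences: -48, -48.
Level-4 differences are constant, so s has degree 4.
Fitting a degree-4 polynomial gives s(k) = -2k^4 - 3k³ + k² - k + 3.
Then s(10) = -22907.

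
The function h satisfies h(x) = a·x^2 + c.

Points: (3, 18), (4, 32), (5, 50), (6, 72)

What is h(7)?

98

From h(3) = 18 and h(4) = 32: 9a + c = 18 and 16a + c = 32.
Subtracting: 7a = 14, so a = 2; then c = 18 − 2·9 = 0.
So h(x) = 2x² + 0, and h(7) = 98.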